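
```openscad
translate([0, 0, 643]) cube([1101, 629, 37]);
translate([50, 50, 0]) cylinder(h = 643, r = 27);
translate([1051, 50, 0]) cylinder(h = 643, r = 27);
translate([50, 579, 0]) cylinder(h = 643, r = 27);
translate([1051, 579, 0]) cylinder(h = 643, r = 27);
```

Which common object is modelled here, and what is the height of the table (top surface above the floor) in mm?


A table. The table height is 680 mm.

A 1101×629×37 slab sits at z = 643 on four Ø54 mm round legs — a table. The top surface is at 643 + 37 = 680 mm.


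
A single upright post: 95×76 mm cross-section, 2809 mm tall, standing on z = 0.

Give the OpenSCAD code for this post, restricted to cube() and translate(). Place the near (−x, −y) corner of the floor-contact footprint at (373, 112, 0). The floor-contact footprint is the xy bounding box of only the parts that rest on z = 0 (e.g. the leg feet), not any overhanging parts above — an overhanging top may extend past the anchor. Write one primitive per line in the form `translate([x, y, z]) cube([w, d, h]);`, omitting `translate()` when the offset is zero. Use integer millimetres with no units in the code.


translate([373, 112, 0]) cube([95, 76, 2809]);


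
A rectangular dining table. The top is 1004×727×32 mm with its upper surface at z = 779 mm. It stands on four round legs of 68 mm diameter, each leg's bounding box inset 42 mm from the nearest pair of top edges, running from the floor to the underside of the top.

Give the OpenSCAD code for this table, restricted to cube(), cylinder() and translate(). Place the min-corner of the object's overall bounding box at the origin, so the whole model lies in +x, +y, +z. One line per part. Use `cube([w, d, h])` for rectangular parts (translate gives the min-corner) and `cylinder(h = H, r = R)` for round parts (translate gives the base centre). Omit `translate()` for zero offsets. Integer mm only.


translate([0, 0, 747]) cube([1004, 727, 32]);
translate([76, 76, 0]) cylinder(h = 747, r = 34);
translate([928, 76, 0]) cylinder(h = 747, r = 34);
translate([76, 651, 0]) cylinder(h = 747, r = 34);
translate([928, 651, 0]) cylinder(h = 747, r = 34);


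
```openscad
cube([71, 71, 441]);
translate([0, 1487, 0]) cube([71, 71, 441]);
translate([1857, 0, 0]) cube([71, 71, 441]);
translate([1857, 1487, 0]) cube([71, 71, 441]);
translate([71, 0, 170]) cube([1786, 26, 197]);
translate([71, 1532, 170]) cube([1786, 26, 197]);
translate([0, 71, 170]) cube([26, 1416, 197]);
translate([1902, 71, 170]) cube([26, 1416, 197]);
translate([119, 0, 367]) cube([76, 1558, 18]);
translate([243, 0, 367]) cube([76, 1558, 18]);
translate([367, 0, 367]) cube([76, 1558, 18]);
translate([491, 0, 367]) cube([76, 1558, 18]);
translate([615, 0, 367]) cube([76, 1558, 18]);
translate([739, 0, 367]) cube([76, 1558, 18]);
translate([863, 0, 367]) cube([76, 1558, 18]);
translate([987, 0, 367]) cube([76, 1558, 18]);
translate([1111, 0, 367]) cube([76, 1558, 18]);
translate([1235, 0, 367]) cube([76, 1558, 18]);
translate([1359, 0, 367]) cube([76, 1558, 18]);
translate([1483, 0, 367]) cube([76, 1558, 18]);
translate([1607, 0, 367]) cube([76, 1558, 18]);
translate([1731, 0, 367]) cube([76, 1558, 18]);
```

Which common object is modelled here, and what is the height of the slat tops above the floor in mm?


A bed frame. The slat-top height is 385 mm.

Four posts, four rails, and a row of slats — a bed frame. Slats sit on the rails at z = 170 + 197 = 367; with slat thickness 18, the top is 385 mm.


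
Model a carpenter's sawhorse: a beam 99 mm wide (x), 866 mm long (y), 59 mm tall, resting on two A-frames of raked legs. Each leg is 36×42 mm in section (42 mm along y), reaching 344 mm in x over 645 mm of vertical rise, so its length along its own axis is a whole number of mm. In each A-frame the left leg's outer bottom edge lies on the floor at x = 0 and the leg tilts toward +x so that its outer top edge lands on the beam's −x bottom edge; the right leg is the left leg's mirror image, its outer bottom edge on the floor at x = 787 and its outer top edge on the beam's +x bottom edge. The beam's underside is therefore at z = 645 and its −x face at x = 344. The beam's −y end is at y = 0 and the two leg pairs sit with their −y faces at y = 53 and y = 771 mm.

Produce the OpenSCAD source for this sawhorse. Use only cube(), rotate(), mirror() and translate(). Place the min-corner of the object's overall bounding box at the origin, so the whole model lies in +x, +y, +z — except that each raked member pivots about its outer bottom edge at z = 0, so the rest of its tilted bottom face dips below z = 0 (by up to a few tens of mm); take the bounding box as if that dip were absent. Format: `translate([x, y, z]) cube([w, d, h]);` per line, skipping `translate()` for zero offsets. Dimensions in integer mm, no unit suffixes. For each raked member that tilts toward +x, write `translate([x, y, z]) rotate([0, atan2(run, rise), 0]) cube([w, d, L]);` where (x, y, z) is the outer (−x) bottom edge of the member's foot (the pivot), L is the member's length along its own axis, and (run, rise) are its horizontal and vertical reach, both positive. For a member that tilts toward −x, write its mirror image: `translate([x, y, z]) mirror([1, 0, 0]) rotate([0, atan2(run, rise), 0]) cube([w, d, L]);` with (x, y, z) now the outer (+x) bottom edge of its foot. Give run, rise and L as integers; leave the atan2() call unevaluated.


translate([344, 0, 645]) cube([99, 866, 59]);
translate([0, 53, 0]) rotate([0, atan2(344, 645), 0]) cube([36, 42, 731]);
translate([787, 53, 0]) mirror([1, 0, 0]) rotate([0, atan2(344, 645), 0]) cube([36, 42, 731]);
translate([0, 771, 0]) rotate([0, atan2(344, 645), 0]) cube([36, 42, 731]);
translate([787, 771, 0]) mirror([1, 0, 0]) rotate([0, atan2(344, 645), 0]) cube([36, 42, 731]);


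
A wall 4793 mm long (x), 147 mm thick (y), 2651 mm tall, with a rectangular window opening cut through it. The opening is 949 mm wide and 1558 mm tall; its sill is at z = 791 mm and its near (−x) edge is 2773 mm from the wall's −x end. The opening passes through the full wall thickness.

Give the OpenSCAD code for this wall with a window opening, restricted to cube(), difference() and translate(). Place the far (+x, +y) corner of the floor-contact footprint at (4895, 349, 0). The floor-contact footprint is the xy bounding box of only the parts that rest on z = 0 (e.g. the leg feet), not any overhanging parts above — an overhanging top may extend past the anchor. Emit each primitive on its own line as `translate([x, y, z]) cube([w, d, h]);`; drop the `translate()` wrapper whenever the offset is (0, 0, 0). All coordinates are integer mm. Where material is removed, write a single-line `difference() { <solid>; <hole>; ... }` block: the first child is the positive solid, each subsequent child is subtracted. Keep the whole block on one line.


difference() { translate([102, 202, 0]) cube([4793, 147, 2651]); translate([2875, 202, 791]) cube([949, 147, 1558]); }


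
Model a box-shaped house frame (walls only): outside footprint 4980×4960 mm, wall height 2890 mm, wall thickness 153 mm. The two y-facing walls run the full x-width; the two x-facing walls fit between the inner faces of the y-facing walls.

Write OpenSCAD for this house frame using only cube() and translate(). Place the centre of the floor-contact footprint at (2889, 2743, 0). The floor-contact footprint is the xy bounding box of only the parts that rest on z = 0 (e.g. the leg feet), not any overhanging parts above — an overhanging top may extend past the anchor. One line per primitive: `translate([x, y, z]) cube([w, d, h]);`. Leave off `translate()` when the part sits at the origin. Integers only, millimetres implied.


translate([399, 263, 0]) cube([4980, 153, 2890]);
translate([399, 5070, 0]) cube([4980, 153, 2890]);
translate([399, 416, 0]) cube([153, 4654, 2890]);
translate([5226, 416, 0]) cube([153, 4654, 2890]);


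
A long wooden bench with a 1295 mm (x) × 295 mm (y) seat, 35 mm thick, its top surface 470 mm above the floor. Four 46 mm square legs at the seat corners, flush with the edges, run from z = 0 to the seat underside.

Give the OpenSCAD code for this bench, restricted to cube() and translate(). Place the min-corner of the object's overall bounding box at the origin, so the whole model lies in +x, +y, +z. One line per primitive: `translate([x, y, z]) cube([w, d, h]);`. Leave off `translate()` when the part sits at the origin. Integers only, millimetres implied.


translate([0, 0, 435]) cube([1295, 295, 35]);
cube([46, 46, 435]);
translate([0, 249, 0]) cube([46, 46, 435]);
translate([1249, 0, 0]) cube([46, 46, 435]);
translate([1249, 249, 0]) cube([46, 46, 435]);


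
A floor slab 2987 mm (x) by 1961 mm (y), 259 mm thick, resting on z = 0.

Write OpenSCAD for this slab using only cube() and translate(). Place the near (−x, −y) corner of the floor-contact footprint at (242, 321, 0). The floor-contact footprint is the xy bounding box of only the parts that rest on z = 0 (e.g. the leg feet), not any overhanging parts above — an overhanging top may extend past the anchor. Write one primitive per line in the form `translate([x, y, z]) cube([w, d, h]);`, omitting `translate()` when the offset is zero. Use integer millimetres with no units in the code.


translate([242, 321, 0]) cube([2987, 1961, 259]);


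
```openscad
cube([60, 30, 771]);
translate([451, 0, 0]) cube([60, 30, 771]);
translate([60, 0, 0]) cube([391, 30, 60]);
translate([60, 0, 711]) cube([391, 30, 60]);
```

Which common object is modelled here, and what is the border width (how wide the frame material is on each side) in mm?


A picture frame. The border width is 60 mm.

Four thin pieces enclosing a rectangular opening — a picture frame. The two full-height stiles are 771 mm tall; the top rail sits at z = 711 and is 60 mm tall, so the border above the opening is 771 − 711 = 60 mm, matching the stile x-width.


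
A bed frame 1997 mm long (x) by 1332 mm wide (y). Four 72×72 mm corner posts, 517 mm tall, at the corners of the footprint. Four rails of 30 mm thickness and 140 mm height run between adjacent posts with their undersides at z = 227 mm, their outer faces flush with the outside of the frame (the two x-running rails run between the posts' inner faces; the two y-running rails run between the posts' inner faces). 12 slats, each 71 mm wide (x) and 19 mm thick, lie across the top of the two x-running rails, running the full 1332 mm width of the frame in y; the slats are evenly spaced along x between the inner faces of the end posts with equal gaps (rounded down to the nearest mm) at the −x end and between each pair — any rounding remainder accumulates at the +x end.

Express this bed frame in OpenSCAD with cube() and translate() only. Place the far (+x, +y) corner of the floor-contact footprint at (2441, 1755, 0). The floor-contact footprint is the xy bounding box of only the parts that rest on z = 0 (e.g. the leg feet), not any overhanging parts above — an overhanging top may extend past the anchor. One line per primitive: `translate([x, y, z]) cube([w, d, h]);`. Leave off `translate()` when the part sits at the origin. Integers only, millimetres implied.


translate([444, 423, 0]) cube([72, 72, 517]);
translate([444, 1683, 0]) cube([72, 72, 517]);
translate([2369, 423, 0]) cube([72, 72, 517]);
translate([2369, 1683, 0]) cube([72, 72, 517]);
translate([516, 423, 227]) cube([1853, 30, 140]);
translate([516, 1725, 227]) cube([1853, 30, 140]);
translate([444, 495, 227]) cube([30, 1188, 140]);
translate([2411, 495, 227]) cube([30, 1188, 140]);
translate([593, 423, 367]) cube([71, 1332, 19]);
translate([741, 423, 367]) cube([71, 1332, 19]);
translate([889, 423, 367]) cube([71, 1332, 19]);
translate([1037, 423, 367]) cube([71, 1332, 19]);
translate([1185, 423, 367]) cube([71, 1332, 19]);
translate([1333, 423, 367]) cube([71, 1332, 19]);
translate([1481, 423, 367]) cube([71, 1332, 19]);
translate([1629, 423, 367]) cube([71, 1332, 19]);
translate([1777, 423, 367]) cube([71, 1332, 19]);
translate([1925, 423, 367]) cube([71, 1332, 19]);
translate([2073, 423, 367]) cube([71, 1332, 19]);
translate([2221, 423, 367]) cube([71, 1332, 19]);


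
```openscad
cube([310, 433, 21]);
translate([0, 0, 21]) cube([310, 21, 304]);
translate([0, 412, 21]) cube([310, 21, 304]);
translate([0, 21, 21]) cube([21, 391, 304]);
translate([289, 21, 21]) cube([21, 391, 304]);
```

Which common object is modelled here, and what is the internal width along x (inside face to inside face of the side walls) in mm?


An open box. The internal width is 268 mm.

A 310×433 base slab with four walls standing on it — an open box. The base is 310 mm wide and the walls are 21 mm thick, so the internal width is 310 − 2 × 21 = 268 mm.


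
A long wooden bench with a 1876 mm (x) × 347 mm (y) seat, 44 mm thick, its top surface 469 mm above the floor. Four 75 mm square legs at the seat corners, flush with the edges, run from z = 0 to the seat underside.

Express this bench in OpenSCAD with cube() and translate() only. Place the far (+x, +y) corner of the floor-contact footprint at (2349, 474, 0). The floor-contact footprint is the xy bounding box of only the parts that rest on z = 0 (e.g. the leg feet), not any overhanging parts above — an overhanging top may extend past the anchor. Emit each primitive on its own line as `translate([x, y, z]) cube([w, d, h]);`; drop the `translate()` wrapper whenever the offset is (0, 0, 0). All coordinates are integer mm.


// leg_h = 469 − 44 = 425
translate([473, 127, 425]) cube([1876, 347, 44]);
translate([473, 127, 0]) cube([75, 75, 425]);
translate([473, 399, 0]) cube([75, 75, 425]);
translate([2274, 127, 0]) cube([75, 75, 425]);
translate([2274, 399, 0]) cube([75, 75, 425]);


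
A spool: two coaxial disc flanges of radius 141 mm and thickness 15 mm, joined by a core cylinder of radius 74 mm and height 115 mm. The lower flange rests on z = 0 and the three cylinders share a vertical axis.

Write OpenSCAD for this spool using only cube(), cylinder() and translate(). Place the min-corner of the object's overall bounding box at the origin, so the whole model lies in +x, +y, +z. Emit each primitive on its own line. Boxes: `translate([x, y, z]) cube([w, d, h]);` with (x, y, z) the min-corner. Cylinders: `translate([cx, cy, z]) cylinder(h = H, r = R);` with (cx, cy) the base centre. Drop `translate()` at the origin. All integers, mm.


translate([141, 141, 0]) cylinder(h = 15, r = 141);
translate([141, 141, 15]) cylinder(h = 115, r = 74);
translate([141, 141, 130]) cylinder(h = 15, r = 141);


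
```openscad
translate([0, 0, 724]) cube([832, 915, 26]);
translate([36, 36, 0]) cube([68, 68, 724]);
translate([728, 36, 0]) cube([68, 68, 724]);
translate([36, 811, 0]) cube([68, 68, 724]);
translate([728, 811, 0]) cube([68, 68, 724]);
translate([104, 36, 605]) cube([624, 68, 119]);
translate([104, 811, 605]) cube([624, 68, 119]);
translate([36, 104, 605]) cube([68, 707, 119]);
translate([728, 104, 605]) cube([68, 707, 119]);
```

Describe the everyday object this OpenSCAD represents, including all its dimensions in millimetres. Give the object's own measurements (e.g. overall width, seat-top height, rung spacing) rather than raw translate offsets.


A rectangular dining table. The top is 832×915×26 mm with its upper surface at z = 750 mm. It stands on four 68×68 mm square legs, each inset 36 mm from the nearest pair of top edges, running from the floor to the underside of the top. Four apron rails, 68 mm thick and 119 mm tall, run between adjacent legs with their top edges flush with the underside of the top and their outer faces flush with the legs' outer faces.


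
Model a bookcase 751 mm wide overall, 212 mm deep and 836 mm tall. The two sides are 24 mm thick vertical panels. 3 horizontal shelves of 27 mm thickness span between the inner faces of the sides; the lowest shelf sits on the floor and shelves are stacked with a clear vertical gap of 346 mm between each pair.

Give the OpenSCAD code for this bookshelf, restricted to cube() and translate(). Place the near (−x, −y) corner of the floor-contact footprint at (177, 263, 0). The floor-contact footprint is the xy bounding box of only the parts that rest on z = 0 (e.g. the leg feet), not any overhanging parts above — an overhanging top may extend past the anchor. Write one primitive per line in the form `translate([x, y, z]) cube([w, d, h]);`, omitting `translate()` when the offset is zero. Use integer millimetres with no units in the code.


translate([177, 263, 0]) cube([24, 212, 836]);
translate([904, 263, 0]) cube([24, 212, 836]);
translate([201, 263, 0]) cube([703, 212, 27]);
translate([201, 263, 373]) cube([703, 212, 27]);
translate([201, 263, 746]) cube([703, 212, 27]);


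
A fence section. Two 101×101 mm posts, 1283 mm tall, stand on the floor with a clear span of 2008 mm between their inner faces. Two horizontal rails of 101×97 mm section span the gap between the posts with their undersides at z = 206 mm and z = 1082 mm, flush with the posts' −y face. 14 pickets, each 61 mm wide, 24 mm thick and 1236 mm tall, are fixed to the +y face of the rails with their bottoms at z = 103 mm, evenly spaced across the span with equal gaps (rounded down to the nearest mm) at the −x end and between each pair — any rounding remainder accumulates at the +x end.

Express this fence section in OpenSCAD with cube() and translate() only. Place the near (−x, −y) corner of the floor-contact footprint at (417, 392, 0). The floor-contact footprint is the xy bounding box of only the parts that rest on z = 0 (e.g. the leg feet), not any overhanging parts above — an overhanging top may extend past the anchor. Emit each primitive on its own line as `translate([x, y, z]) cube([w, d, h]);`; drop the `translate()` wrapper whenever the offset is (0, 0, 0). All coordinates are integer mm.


translate([417, 392, 0]) cube([101, 101, 1283]);
translate([2526, 392, 0]) cube([101, 101, 1283]);
translate([518, 392, 206]) cube([2008, 101, 97]);
translate([518, 392, 1082]) cube([2008, 101, 97]);
translate([594, 493, 103]) cube([61, 24, 1236]);
translate([731, 493, 103]) cube([61, 24, 1236]);
translate([868, 493, 103]) cube([61, 24, 1236]);
translate([1005, 493, 103]) cube([61, 24, 1236]);
translate([1142, 493, 103]) cube([61, 24, 1236]);
translate([1279, 493, 103]) cube([61, 24, 1236]);
translate([1416, 493, 103]) cube([61, 24, 1236]);
translate([1553, 493, 103]) cube([61, 24, 1236]);
translate([1690, 493, 103]) cube([61, 24, 1236]);
translate([1827, 493, 103]) cube([61, 24, 1236]);
translate([1964, 493, 103]) cube([61, 24, 1236]);
translate([2101, 493, 103]) cube([61, 24, 1236]);
translate([2238, 493, 103]) cube([61, 24, 1236]);
translate([2375, 493, 103]) cube([61, 24, 1236]);


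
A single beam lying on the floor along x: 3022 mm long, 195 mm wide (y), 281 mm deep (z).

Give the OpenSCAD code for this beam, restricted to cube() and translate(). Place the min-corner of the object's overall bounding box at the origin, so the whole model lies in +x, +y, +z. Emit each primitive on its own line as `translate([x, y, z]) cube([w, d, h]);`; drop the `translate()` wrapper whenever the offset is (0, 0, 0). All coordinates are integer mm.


cube([3022, 195, 281]);


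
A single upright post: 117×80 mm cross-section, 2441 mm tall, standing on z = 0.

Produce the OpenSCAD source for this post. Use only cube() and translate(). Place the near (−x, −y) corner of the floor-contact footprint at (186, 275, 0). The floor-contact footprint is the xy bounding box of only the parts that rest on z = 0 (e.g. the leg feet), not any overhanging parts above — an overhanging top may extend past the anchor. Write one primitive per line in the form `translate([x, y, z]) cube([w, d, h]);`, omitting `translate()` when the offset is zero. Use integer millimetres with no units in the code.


translate([186, 275, 0]) cube([117, 80, 2441]);


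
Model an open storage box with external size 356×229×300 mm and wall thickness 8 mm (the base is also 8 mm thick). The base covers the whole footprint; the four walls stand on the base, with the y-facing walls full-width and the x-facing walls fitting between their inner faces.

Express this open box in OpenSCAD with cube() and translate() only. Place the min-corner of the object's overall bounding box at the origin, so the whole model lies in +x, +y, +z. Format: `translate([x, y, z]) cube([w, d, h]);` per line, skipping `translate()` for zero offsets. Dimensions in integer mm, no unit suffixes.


cube([356, 229, 8]);
translate([0, 0, 8]) cube([356, 8, 292]);
translate([0, 221, 8]) cube([356, 8, 292]);
translate([0, 8, 8]) cube([8, 213, 292]);
translate([348, 8, 8]) cube([8, 213, 292]);


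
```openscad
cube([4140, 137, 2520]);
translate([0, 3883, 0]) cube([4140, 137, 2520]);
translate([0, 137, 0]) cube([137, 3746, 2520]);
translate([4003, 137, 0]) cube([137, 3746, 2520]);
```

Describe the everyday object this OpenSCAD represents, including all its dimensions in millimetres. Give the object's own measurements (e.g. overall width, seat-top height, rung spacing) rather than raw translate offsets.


The wall frame of a small rectangular building: four walls, each 2520 mm tall and 137 mm thick, enclosing a footprint 4140 mm (x) by 4020 mm (y) outside-to-outside, with no floor or roof. The front and back walls (the −y and +y sides) span the full width; the two side walls fit between them.


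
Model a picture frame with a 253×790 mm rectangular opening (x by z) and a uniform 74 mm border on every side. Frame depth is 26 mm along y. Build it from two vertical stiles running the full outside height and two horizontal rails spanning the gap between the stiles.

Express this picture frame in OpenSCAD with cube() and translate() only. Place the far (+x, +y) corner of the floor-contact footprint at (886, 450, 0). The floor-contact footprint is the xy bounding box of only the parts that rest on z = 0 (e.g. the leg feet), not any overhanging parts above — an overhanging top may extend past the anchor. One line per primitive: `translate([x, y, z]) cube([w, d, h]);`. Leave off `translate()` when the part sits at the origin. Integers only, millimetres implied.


translate([485, 424, 0]) cube([74, 26, 938]);
translate([812, 424, 0]) cube([74, 26, 938]);
translate([559, 424, 0]) cube([253, 26, 74]);
translate([559, 424, 864]) cube([253, 26, 74]);


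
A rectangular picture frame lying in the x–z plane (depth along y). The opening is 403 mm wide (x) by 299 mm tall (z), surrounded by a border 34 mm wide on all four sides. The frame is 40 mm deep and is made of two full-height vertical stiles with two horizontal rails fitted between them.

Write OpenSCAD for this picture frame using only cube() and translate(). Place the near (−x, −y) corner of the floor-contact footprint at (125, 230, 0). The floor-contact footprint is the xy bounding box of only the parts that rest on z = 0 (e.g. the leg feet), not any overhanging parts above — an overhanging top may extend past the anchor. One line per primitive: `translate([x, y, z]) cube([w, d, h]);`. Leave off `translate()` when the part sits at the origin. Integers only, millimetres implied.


translate([125, 230, 0]) cube([34, 40, 367]);
translate([562, 230, 0]) cube([34, 40, 367]);
translate([159, 230, 0]) cube([403, 40, 34]);
translate([159, 230, 333]) cube([403, 40, 34]);


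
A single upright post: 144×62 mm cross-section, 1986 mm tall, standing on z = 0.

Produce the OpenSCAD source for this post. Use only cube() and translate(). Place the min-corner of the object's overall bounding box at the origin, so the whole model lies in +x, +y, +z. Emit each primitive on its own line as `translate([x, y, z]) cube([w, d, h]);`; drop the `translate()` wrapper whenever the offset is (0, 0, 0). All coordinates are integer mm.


cube([144, 62, 1986]);


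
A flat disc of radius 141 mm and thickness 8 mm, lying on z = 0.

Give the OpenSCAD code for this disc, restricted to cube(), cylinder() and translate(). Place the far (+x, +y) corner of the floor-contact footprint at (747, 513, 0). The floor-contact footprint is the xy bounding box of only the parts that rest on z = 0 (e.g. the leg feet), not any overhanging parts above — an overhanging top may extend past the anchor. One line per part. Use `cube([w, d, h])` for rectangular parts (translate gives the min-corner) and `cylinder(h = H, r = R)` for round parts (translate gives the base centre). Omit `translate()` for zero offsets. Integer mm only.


translate([606, 372, 0]) cylinder(h = 8, r = 141);


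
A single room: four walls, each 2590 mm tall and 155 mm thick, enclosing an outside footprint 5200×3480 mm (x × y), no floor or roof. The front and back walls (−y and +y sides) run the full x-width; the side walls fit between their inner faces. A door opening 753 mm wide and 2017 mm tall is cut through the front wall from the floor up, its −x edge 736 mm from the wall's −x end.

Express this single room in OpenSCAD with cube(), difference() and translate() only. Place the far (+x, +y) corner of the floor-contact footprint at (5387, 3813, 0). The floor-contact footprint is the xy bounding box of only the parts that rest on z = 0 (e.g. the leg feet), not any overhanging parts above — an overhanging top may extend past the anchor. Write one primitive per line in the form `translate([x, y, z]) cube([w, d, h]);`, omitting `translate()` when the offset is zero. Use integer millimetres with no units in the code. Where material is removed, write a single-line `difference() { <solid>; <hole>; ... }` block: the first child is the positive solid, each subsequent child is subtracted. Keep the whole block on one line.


difference() { translate([187, 333, 0]) cube([5200, 155, 2590]); translate([923, 333, 0]) cube([753, 155, 2017]); }
translate([187, 3658, 0]) cube([5200, 155, 2590]);
translate([187, 488, 0]) cube([155, 3170, 2590]);
translate([5232, 488, 0]) cube([155, 3170, 2590]);


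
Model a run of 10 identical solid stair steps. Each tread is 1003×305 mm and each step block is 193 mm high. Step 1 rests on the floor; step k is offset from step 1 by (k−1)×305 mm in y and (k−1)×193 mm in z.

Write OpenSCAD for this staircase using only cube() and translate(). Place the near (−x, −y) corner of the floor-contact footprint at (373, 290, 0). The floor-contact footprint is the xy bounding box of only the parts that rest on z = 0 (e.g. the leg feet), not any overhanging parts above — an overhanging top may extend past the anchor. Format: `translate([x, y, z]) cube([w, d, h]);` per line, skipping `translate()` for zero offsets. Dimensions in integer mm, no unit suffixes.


translate([373, 290, 0]) cube([1003, 305, 193]);
translate([373, 595, 193]) cube([1003, 305, 193]);
translate([373, 900, 386]) cube([1003, 305, 193]);
translate([373, 1205, 579]) cube([1003, 305, 193]);
translate([373, 1510, 772]) cube([1003, 305, 193]);
translate([373, 1815, 965]) cube([1003, 305, 193]);
translate([373, 2120, 1158]) cube([1003, 305, 193]);
translate([373, 2425, 1351]) cube([1003, 305, 193]);
translate([373, 2730, 1544]) cube([1003, 305, 193]);
translate([373, 3035, 1737]) cube([1003, 305, 193]);


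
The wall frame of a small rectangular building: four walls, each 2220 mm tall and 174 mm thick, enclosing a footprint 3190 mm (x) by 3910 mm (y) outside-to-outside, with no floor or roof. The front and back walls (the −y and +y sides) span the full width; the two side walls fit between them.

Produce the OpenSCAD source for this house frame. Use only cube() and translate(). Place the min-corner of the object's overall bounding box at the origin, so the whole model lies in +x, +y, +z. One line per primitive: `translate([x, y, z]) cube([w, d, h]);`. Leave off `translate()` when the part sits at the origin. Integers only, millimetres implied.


cube([3190, 174, 2220]);
translate([0, 3736, 0]) cube([3190, 174, 2220]);
translate([0, 174, 0]) cube([174, 3562, 2220]);
translate([3016, 174, 0]) cube([174, 3562, 2220]);


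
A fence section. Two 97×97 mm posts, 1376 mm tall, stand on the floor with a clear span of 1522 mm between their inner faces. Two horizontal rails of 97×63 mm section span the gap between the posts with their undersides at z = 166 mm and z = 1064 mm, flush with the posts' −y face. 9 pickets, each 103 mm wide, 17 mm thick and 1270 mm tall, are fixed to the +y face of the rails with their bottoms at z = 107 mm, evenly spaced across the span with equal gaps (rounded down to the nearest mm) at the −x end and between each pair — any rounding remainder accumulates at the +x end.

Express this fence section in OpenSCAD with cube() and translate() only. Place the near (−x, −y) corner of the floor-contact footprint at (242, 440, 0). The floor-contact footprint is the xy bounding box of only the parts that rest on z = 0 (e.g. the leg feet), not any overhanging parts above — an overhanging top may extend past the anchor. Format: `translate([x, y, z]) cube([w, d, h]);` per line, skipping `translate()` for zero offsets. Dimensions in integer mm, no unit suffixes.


translate([242, 440, 0]) cube([97, 97, 1376]);
translate([1861, 440, 0]) cube([97, 97, 1376]);
translate([339, 440, 166]) cube([1522, 97, 63]);
translate([339, 440, 1064]) cube([1522, 97, 63]);
translate([398, 537, 107]) cube([103, 17, 1270]);
translate([560, 537, 107]) cube([103, 17, 1270]);
translate([722, 537, 107]) cube([103, 17, 1270]);
translate([884, 537, 107]) cube([103, 17, 1270]);
translate([1046, 537, 107]) cube([103, 17, 1270]);
translate([1208, 537, 107]) cube([103, 17, 1270]);
translate([1370, 537, 107]) cube([103, 17, 1270]);
translate([1532, 537, 107]) cube([103, 17, 1270]);
translate([1694, 537, 107]) cube([103, 17, 1270]);


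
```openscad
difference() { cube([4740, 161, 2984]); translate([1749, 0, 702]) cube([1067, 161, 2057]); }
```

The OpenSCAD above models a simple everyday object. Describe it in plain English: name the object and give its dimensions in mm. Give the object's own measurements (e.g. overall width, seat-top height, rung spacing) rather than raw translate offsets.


A wall 4740 mm long (x), 161 mm thick (y), 2984 mm tall, with a rectangular window opening cut through it. The opening is 1067 mm wide and 2057 mm tall; its sill is at z = 702 mm and its near (−x) edge is 1749 mm from the wall's −x end. The opening passes through the full wall thickness.


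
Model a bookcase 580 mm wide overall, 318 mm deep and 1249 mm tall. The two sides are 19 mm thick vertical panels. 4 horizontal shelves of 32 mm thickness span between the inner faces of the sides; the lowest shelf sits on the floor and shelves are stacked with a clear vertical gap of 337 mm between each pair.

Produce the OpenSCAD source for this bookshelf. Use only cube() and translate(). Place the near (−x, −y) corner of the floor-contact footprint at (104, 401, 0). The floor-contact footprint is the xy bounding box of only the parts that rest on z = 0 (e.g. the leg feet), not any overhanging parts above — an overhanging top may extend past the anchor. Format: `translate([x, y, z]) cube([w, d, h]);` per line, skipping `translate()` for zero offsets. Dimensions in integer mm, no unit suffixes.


translate([104, 401, 0]) cube([19, 318, 1249]);
translate([665, 401, 0]) cube([19, 318, 1249]);
translate([123, 401, 0]) cube([542, 318, 32]);
translate([123, 401, 369]) cube([542, 318, 32]);
translate([123, 401, 738]) cube([542, 318, 32]);
translate([123, 401, 1107]) cube([542, 318, 32]);


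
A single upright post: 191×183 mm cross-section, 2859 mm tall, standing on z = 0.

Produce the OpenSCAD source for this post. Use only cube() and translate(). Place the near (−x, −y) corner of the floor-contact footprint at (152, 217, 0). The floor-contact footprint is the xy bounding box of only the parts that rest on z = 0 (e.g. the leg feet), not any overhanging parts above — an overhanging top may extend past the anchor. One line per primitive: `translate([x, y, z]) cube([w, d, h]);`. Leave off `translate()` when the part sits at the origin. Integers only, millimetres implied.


translate([152, 217, 0]) cube([191, 183, 2859]);


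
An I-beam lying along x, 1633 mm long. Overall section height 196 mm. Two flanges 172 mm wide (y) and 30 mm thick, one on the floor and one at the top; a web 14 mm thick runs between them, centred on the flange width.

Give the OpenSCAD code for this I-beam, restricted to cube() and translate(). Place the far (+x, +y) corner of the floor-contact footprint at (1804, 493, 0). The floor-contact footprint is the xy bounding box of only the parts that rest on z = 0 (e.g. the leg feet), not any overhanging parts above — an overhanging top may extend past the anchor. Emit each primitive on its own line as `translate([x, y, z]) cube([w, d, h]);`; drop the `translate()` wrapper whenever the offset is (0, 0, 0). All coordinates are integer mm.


translate([171, 321, 0]) cube([1633, 172, 30]);
translate([171, 400, 30]) cube([1633, 14, 136]);
translate([171, 321, 166]) cube([1633, 172, 30]);


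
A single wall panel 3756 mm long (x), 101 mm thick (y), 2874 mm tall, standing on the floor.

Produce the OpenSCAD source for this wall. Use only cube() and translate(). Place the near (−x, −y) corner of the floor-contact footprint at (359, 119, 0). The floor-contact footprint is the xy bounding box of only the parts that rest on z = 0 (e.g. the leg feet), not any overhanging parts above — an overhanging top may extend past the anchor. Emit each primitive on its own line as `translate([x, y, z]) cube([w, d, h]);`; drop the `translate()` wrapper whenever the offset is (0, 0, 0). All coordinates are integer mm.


translate([359, 119, 0]) cube([3756, 101, 2874]);


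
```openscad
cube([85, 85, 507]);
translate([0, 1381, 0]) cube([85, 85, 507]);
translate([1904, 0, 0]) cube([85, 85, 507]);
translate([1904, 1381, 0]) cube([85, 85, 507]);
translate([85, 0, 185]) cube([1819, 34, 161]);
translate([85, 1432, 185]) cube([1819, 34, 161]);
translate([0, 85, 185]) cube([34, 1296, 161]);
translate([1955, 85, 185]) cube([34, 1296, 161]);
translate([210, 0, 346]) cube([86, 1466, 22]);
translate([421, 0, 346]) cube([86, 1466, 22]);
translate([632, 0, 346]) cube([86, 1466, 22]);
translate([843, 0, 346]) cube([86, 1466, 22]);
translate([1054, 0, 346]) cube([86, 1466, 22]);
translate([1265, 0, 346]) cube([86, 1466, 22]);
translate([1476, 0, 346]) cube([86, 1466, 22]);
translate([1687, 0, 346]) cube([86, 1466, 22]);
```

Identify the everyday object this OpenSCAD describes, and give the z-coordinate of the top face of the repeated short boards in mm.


A bed frame. The slat-top height is 368 mm.

Four posts, four rails, and a row of slats — a bed frame. Slats sit on the rails at z = 185 + 161 = 346; with slat thickness 22, the top is 368 mm.


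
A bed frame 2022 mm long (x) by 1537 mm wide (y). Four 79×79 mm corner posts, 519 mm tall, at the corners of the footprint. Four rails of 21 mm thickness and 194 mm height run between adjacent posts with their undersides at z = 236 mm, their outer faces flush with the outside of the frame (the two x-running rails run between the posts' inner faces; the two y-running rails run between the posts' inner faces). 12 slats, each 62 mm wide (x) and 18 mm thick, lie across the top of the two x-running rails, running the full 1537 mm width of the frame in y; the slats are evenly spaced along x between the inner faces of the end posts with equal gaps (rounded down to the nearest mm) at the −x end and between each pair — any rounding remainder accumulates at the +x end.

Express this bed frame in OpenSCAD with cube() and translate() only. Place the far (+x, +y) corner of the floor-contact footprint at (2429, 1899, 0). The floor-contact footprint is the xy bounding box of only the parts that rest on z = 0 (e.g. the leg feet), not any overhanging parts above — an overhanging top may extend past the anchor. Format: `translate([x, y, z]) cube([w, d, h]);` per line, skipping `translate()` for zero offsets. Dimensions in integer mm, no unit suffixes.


// slat z = rail_z + rail_h = 236 + 194 = 430
// slat gap = ⌊(1864 − 12·62) / 13⌋ = 86
translate([407, 362, 0]) cube([79, 79, 519]);
translate([407, 1820, 0]) cube([79, 79, 519]);
translate([2350, 362, 0]) cube([79, 79, 519]);
translate([2350, 1820, 0]) cube([79, 79, 519]);
translate([486, 362, 236]) cube([1864, 21, 194]);
translate([486, 1878, 236]) cube([1864, 21, 194]);
translate([407, 441, 236]) cube([21, 1379, 194]);
translate([2408, 441, 236]) cube([21, 1379, 194]);
translate([572, 362, 430]) cube([62, 1537, 18]);
translate([720, 362, 430]) cube([62, 1537, 18]);
translate([868, 362, 430]) cube([62, 1537, 18]);
translate([1016, 362, 430]) cube([62, 1537, 18]);
translate([1164, 362, 430]) cube([62, 1537, 18]);
translate([1312, 362, 430]) cube([62, 1537, 18]);
translate([1460, 362, 430]) cube([62, 1537, 18]);
translate([1608, 362, 430]) cube([62, 1537, 18]);
translate([1756, 362, 430]) cube([62, 1537, 18]);
translate([1904, 362, 430]) cube([62, 1537, 18]);
translate([2052, 362, 430]) cube([62, 1537, 18]);
translate([2200, 362, 430]) cube([62, 1537, 18]);


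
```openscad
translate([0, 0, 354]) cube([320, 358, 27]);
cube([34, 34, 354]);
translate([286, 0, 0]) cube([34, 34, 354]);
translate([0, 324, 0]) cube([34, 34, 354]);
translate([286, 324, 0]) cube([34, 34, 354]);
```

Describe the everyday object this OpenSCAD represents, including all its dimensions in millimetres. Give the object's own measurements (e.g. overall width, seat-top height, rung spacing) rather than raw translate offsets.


A simple wooden stool: a rectangular seat 320 mm (x) by 358 mm (y), 27 mm thick, top face at z = 381 mm, on four square legs, each 34×34 mm in cross-section. The legs rest on z = 0, each flush with a corner of the seat.


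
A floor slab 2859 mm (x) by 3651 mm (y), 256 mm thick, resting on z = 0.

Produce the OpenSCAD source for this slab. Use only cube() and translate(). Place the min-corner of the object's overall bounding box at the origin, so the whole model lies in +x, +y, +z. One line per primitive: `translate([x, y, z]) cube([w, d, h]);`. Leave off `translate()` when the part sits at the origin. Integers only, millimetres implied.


cube([2859, 3651, 256]);


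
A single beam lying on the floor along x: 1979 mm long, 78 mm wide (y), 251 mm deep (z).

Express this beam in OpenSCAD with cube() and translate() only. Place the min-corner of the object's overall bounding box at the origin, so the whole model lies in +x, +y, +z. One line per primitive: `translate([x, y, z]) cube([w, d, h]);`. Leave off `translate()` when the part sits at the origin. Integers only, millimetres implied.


cube([1979, 78, 251]);


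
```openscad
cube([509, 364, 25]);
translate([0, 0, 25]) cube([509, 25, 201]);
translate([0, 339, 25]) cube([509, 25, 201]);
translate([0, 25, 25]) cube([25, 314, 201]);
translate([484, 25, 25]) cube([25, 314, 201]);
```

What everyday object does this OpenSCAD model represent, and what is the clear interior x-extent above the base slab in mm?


An open box. The internal width is 459 mm.

A 509×364 base slab with four walls standing on it — an open box. The base is 509 mm wide and the walls are 25 mm thick, so the internal width is 509 − 2 × 25 = 459 mm.


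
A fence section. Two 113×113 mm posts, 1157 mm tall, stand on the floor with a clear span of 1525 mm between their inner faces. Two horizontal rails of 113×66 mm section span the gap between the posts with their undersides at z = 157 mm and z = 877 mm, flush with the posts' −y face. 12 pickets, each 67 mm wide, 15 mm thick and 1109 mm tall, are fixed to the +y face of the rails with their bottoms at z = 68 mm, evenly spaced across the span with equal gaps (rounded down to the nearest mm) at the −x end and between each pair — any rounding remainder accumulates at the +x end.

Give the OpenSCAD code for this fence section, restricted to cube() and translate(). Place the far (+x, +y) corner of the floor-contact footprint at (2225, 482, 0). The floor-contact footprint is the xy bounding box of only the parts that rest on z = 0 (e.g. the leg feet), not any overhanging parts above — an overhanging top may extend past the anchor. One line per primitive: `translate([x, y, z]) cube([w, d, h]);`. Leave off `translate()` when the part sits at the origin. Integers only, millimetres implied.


translate([474, 369, 0]) cube([113, 113, 1157]);
translate([2112, 369, 0]) cube([113, 113, 1157]);
translate([587, 369, 157]) cube([1525, 113, 66]);
translate([587, 369, 877]) cube([1525, 113, 66]);
translate([642, 482, 68]) cube([67, 15, 1109]);
translate([764, 482, 68]) cube([67, 15, 1109]);
translate([886, 482, 68]) cube([67, 15, 1109]);
translate([1008, 482, 68]) cube([67, 15, 1109]);
translate([1130, 482, 68]) cube([67, 15, 1109]);
translate([1252, 482, 68]) cube([67, 15, 1109]);
translate([1374, 482, 68]) cube([67, 15, 1109]);
translate([1496, 482, 68]) cube([67, 15, 1109]);
translate([1618, 482, 68]) cube([67, 15, 1109]);
translate([1740, 482, 68]) cube([67, 15, 1109]);
translate([1862, 482, 68]) cube([67, 15, 1109]);
translate([1984, 482, 68]) cube([67, 15, 1109]);
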